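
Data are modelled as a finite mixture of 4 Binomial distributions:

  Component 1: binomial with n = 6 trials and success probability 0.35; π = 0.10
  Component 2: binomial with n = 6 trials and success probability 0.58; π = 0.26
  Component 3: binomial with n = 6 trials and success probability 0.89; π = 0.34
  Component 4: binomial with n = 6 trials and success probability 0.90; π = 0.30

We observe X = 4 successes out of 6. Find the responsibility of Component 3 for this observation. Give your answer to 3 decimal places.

The responsibility of component k is π_k f_k(x) divided by Σ_j π_j f_j(x).
Evaluate each component's likelihood at the observed value:
  f_1 = C(6,4)·0.35^4·0.65^2 = 15·0.0150062·0.4225 = 0.0951021
  f_2 = C(6,4)·0.58^4·0.42^2 = 15·0.113165·0.1764 = 0.299434
  f_3 = C(6,4)·0.89^4·0.11^2 = 15·0.627422·0.0121 = 0.113877
  f_4 = C(6,4)·0.90^4·0.10^2 = 15·0.6561·0.01 = 0.098415
Prior × likelihood for each component:
  π_1·f_1 = 0.10 × 0.0951021 = 0.00951021
  π_2·f_2 = 0.26 × 0.299434 = 0.077853
  π_3·f_3 = 0.34 × 0.113877 = 0.0387182
  π_4·f_4 = 0.30 × 0.098415 = 0.0295245
Sum: 0.00951021 + 0.077853 + 0.0387182 + 0.0295245 = 0.155606
P(Component 3 | data) = 0.0387182 / 0.155606 ≈ 0.249

0.249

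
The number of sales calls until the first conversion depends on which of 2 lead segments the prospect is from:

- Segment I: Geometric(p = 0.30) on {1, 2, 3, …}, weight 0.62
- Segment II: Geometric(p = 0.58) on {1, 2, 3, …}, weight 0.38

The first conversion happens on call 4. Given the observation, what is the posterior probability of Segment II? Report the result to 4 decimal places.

0.2038

The responsibility of component k is P(Z=k) f_k(x) divided by Σ_j P(Z=j) f_j(x).
Geometric probabilities:
  L_I = 0.30·(1−0.30)^3 = 0.30·0.343 = 0.1029
  L_II = 0.58·(1−0.58)^3 = 0.58·0.074088 = 0.042971
Unnormalised posteriors:
  P(Z=I)·L_I = 0.62 × 0.1029 = 0.063798
  P(Z=II)·L_II = 0.38 × 0.042971 = 0.016329
Denominator: 0.063798 + 0.016329 = 0.080127
Responsibility of Segment II: 0.016329 / 0.080127 ≈ 0.2038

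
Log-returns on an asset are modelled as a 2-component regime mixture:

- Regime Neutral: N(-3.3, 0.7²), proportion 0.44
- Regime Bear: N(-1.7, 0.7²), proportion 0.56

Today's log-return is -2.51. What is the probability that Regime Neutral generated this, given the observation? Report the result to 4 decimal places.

0.4481

Posterior ∝ prior × likelihood, so P(k | x) ∝ π_k f_k(x); normalise over all components.
Normal densities:
  p_Neutral = 0.301465
  p_Bear = 0.291781
Multiply by the mixture weights:
  π_Neutral·p_Neutral = 0.44 × 0.301465 = 0.132645
  π_Bear·p_Bear = 0.56 × 0.291781 = 0.163397
Normaliser: 0.132645 + 0.163397 = 0.296042
Responsibility of Regime Neutral: 0.132645 / 0.296042 ≈ 0.4481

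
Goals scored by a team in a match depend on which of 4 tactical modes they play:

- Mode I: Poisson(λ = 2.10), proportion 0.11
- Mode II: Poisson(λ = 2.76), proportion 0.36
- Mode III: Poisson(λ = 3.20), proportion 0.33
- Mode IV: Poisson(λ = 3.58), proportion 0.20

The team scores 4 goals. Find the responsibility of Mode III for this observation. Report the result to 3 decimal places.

Posterior ∝ prior × likelihood, so P(k | x) ∝ π_k f_k(x); normalise over all components.
Evaluate each component's likelihood at the observed value:
  L_I = 0.099231
  L_II = 0.153028
  L_III = 0.178093
  L_IV = 0.190786
Prior × likelihood for each component:
  π_I·L_I = 0.11 × 0.099231 = 0.0109154
  π_II·L_II = 0.36 × 0.153028 = 0.0550903
  π_III·L_III = 0.33 × 0.178093 = 0.0587706
  π_IV·L_IV = 0.20 × 0.190786 = 0.0381572
Denominator: 0.0109154 + 0.0550903 + 0.0587706 + 0.0381572 = 0.162934
Responsibility of Mode III: 0.0587706 / 0.162934 ≈ 0.361

0.361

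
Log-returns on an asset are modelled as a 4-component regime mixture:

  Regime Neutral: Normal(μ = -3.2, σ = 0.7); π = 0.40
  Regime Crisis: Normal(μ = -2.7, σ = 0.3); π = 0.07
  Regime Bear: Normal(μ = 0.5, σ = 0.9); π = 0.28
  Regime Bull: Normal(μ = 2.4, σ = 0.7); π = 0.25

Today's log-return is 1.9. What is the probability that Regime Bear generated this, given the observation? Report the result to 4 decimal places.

Posterior ∝ prior × likelihood, so P(k | x) ∝ w_k f_k(x); normalise over all components.
Normal densities:
  L_Neutral = 1.69544e-12
  L_Crisis = 1.17506e-51
  L_Bear = 0.132198
  L_Bull = 0.441593
Unnormalised posteriors:
  w_Neutral·L_Neutral = 0.40 × 1.69544e-12 = 6.78175e-13
  w_Crisis·L_Crisis = 0.07 × 1.17506e-51 = 8.22541e-53
  w_Bear·L_Bear = 0.28 × 0.132198 = 0.0370154
  w_Bull·L_Bull = 0.25 × 0.441593 = 0.110398
Denominator: 6.78175e-13 + 8.22541e-53 + 0.0370154 + 0.110398 = 0.147414
P(Regime Bear | 1.9) ≈ 0.2511

0.2511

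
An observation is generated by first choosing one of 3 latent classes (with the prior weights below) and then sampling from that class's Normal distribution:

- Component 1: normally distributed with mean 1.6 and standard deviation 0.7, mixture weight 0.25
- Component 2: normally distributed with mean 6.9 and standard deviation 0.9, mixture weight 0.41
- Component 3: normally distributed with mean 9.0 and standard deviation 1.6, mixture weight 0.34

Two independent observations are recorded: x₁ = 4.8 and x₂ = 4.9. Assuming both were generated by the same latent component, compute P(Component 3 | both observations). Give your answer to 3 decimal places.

The responsibility of component k is π_k f_k(x) divided by Σ_j π_j f_j(x).
Since both observations come from the same component, the likelihood for component k is f_k(x₁)·f_k(x₂).
  L_1 = [(1/(0.7·√(2π)))·exp(−(4.8−1.6)²/(2·0.7²)) = 0.569918·exp(-10.44898) = 1.6515e-05] × [8.50796e-06] = 1.40509e-10
  L_2 = [(1/(0.9·√(2π)))·exp(−(4.8−6.9)²/(2·0.9²)) = 0.443269·exp(-2.72222) = 0.0291354] × [0.0375263] = 0.00109334
  L_3 = [(1/(1.6·√(2π)))·exp(−(4.8−9.0)²/(2·1.6²)) = 0.249339·exp(-3.44531) = 0.00795261] × [0.00935218] = 7.43743e-05
Prior × likelihood for each component:
  π_1·L_1 = 0.25 × 1.40509e-10 = 3.51272e-11
  π_2·L_2 = 0.41 × 0.00109334 = 0.000448271
  π_3·L_3 = 0.34 × 7.43743e-05 = 2.52873e-05
Denominator: 3.51272e-11 + 0.000448271 + 2.52873e-05 = 0.000473558
Responsibility of Component 3: 2.52873e-05 / 0.000473558 ≈ 0.053

0.053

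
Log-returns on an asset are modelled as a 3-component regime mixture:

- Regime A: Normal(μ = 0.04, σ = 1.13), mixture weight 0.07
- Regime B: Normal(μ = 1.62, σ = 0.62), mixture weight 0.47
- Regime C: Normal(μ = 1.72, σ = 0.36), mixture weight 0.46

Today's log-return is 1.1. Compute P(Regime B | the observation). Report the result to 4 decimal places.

0.6178

Posterior ∝ prior × likelihood, so P(k | x) ∝ π_k f_k(x); normalise over all components.
Evaluate each component's likelihood at the observed value:
  L_A = (1/(1.13·√(2π)))·exp(−(1.1−0.04)²/(2·1.13²)) = 0.353046·exp(-0.43997) = 0.227381
  L_B = (1/(0.62·√(2π)))·exp(−(1.1−1.62)²/(2·0.62²)) = 0.643455·exp(-0.35172) = 0.452657
  L_C = (1/(0.36·√(2π)))·exp(−(1.1−1.72)²/(2·0.36²)) = 1.108173·exp(-1.48302) = 0.2515
Unnormalised posteriors:
  π_A·L_A = 0.07 × 0.227381 = 0.0159167
  π_B·L_B = 0.47 × 0.452657 = 0.212749
  π_C·L_C = 0.46 × 0.2515 = 0.11569
Evidence: 0.0159167 + 0.212749 + 0.11569 = 0.344356
P(Regime B | data) = 0.212749 / 0.344356 ≈ 0.6178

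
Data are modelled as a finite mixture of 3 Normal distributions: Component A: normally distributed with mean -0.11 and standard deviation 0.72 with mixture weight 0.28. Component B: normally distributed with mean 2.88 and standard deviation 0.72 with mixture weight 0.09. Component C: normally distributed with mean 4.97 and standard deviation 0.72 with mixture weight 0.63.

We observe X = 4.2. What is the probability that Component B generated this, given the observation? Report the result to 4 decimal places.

P(component k | x) = π_k·f_k(x) / marginal(x), where marginal(x) = Σ_j π_j·f_j(x).
Component likelihoods at x = 4.2:
  f_A = (1/(0.72·√(2π)))·exp(−(4.2−-0.11)²/(2·0.72²)) = 0.554087·exp(-17.91676) = 9.1712e-09
  f_B = (1/(0.72·√(2π)))·exp(−(4.2−2.88)²/(2·0.72²)) = 0.554087·exp(-1.68056) = 0.10321
  f_C = (1/(0.72·√(2π)))·exp(−(4.2−4.97)²/(2·0.72²)) = 0.554087·exp(-0.57186) = 0.312769
Unnormalised posteriors:
  π_A·f_A = 0.28 × 9.1712e-09 = 2.56794e-09
  π_B·f_B = 0.09 × 0.10321 = 0.0092889
  π_C·f_C = 0.63 × 0.312769 = 0.197045
Sum: 2.56794e-09 + 0.0092889 + 0.197045 = 0.206333
So the posterior for Component B is 0.0092889 / 0.206333 ≈ 0.0450.

0.0450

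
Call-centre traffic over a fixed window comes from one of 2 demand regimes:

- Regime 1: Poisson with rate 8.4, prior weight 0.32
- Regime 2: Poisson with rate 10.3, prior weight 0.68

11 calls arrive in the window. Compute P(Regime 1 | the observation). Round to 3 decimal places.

0.250

P(component k | x) = P(Z=k)·f_k(x) / marginal(x), where marginal(x) = Σ_j P(Z=j)·f_j(x).
Evaluate each component's likelihood at the observed value:
  f_1 = e^(−8.4)·8.4^11/11! = 0.0827642
  f_2 = e^(−10.3)·10.3^11/11! = 0.116633
Prior × likelihood for each component:
  P(Z=1)·f_1 = 0.32 × 0.0827642 = 0.0264846
  P(Z=2)·f_2 = 0.68 × 0.116633 = 0.0793103
Normaliser: 0.0264846 + 0.0793103 = 0.105795
P(Regime 1 | 11 calls) = 0.0264846 / 0.105795 ≈ 0.250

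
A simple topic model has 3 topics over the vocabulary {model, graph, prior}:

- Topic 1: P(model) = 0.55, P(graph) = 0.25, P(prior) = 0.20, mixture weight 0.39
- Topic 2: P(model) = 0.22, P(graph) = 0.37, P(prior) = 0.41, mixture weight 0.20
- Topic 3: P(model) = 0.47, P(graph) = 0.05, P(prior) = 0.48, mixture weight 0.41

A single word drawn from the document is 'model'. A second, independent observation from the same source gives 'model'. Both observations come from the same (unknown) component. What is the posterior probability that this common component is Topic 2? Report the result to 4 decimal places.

Apply Bayes' rule: the posterior for each component is proportional to its prior times its likelihood at x.
Since both observations come from the same component, the likelihood for component k is f_k(x₁)·f_k(x₂).
  L_1 = [0.55] × [0.55] = 0.3025
  L_2 = [0.22] × [0.22] = 0.0484
  L_3 = [0.47] × [0.47] = 0.2209
Prior × likelihood for each component:
  P(Z=1)·L_1 = 0.39 × 0.3025 = 0.117975
  P(Z=2)·L_2 = 0.20 × 0.0484 = 0.00968
  P(Z=3)·L_3 = 0.41 × 0.2209 = 0.090569
Denominator: 0.117975 + 0.00968 + 0.090569 = 0.218224
P(Topic 2 | x₁, x₂) = 0.00968 / 0.218224 ≈ 0.0444

0.0444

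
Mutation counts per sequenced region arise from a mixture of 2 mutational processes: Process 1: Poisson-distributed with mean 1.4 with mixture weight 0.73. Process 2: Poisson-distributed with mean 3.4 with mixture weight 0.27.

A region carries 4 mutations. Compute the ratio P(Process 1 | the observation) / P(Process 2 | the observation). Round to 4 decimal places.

Posterior odds = (π_i f_i(x)) / (π_j f_j(x)); the normalising sum cancels.
Component likelihoods at x = 4 mutations:
  p_1 = 0.039472
  p_2 = 0.185825
Odds = (0.73/0.27) × (0.039472/0.185825) = 2.7037 × 0.212415 ≈ 0.5743

0.5743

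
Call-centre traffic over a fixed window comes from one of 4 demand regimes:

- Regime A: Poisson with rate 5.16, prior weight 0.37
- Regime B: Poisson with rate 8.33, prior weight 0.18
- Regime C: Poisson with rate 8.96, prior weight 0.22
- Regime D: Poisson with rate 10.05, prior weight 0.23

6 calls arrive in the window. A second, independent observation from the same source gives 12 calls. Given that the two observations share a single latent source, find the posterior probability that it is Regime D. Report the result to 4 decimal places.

P(component k | x) = π_k·f_k(x) / marginal(x), where marginal(x) = Σ_j π_j·f_j(x).
Since both observations come from the same component, the likelihood for component k is f_k(x₁)·f_k(x₂).
  p_A = [e^(−5.16)·5.16^6/6! = 0.150524] × [0.00427071] = 0.000642845
  p_B = [e^(−8.33)·8.33^6/6! = 0.111909] × [0.0561992] = 0.00628919
  p_C = [e^(−8.96)·8.96^6/6! = 0.0923075] × [0.0717928] = 0.00662701
  p_D = [e^(−10.05)·10.05^6/6! = 0.0618023] × [0.0957186] = 0.00591562
Prior × likelihood for each component:
  π_A·p_A = 0.37 × 0.000642845 = 0.000237853
  π_B·p_B = 0.18 × 0.00628919 = 0.00113205
  π_C·p_C = 0.22 × 0.00662701 = 0.00145794
  π_D·p_D = 0.23 × 0.00591562 = 0.00136059
Sum: 0.000237853 + 0.00113205 + 0.00145794 + 0.00136059 = 0.00418844
P(Regime D | data) = 0.00136059 / 0.00418844 ≈ 0.3248

0.3248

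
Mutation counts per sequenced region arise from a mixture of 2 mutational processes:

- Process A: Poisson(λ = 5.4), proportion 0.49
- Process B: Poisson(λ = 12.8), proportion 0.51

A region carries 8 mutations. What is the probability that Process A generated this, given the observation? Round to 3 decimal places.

The responsibility of component k is π_k f_k(x) divided by Σ_j π_j f_j(x).
Component likelihoods at x = 8 mutations:
  p_A = e^(−5.4)·5.4^8/8! = 0.0809915
  p_B = e^(−12.8)·12.8^8/8! = 0.0493389
Unnormalised posteriors:
  π_A·p_A = 0.49 × 0.0809915 = 0.0396858
  π_B·p_B = 0.51 × 0.0493389 = 0.0251629
Marginal: 0.0396858 + 0.0251629 = 0.0648487
So the posterior for Process A is 0.0396858 / 0.0648487 ≈ 0.612.

0.612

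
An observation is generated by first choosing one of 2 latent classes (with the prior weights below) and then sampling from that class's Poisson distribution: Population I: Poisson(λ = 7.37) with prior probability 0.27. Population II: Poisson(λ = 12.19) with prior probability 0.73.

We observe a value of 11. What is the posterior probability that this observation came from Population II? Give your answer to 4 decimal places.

0.8468

By Bayes' theorem, P(k | x) = π_k f_k(x) / Σ_j π_j f_j(x).
Evaluate each component's likelihood at the observed value:
  p_I = e^(−7.37)·7.37^11/11! = 0.054984
  p_II = e^(−12.19)·12.19^11/11! = 0.112418
Multiply by the mixture weights:
  π_I·p_I = 0.27 × 0.054984 = 0.0148457
  π_II·p_II = 0.73 × 0.112418 = 0.082065
Denominator: 0.0148457 + 0.082065 = 0.0969107
So the posterior for Population II is 0.082065 / 0.0969107 ≈ 0.8468.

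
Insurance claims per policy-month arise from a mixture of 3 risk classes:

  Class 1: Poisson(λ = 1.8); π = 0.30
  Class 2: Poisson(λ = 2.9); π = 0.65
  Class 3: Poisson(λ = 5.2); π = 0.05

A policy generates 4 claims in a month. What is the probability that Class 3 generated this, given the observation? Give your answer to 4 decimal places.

P(component k | x) = P(Z=k)·f_k(x) / marginal(x), where marginal(x) = Σ_j P(Z=j)·f_j(x).
Evaluate each component's likelihood at the observed value:
  f_1 = 0.0723017
  f_2 = 0.162154
  f_3 = 0.168063
Unnormalised posteriors:
  P(Z=1)·f_1 = 0.30 × 0.0723017 = 0.0216905
  P(Z=2)·f_2 = 0.65 × 0.162154 = 0.1054
  P(Z=3)·f_3 = 0.05 × 0.168063 = 0.00840313
Marginal: 0.0216905 + 0.1054 + 0.00840313 = 0.135494
Responsibility of Class 3: 0.00840313 / 0.135494 ≈ 0.0620

0.0620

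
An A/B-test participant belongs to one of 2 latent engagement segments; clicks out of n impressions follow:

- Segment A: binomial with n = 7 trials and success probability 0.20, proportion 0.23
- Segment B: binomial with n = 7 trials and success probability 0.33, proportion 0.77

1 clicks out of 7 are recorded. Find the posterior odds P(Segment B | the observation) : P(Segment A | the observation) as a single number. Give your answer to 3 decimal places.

Since P(k|x) ∝ w_k f_k(x), the posterior odds are w_i f_i(x) / (w_j f_j(x)).
Component likelihoods at x = 1 clicks out of 7:
  f_A = C(7,1)·0.20^1·0.80^6 = 7·0.2·0.262144 = 0.367002
  f_B = C(7,1)·0.33^1·0.67^6 = 7·0.33·0.0904584 = 0.208959
0.160898 / 0.0844104 ≈ 1.906

1.906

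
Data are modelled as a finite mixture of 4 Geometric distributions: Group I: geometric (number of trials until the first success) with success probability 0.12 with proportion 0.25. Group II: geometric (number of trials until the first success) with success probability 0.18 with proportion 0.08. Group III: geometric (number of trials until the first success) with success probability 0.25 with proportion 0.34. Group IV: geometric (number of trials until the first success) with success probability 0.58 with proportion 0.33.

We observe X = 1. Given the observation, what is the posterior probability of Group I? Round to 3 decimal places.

Posterior ∝ prior × likelihood, so P(k | x) ∝ π_k f_k(x); normalise over all components.
Geometric probabilities:
  L_I = 0.12
  L_II = 0.18
  L_III = 0.25
  L_IV = 0.58
Weight by the priors:
  π_I·L_I = 0.25 × 0.12 = 0.03
  π_II·L_II = 0.08 × 0.18 = 0.0144
  π_III·L_III = 0.34 × 0.25 = 0.085
  π_IV·L_IV = 0.33 × 0.58 = 0.1914
Sum: 0.03 + 0.0144 + 0.085 + 0.1914 = 0.3208
P(Group I | x) = 0.03 / 0.3208 ≈ 0.094

0.094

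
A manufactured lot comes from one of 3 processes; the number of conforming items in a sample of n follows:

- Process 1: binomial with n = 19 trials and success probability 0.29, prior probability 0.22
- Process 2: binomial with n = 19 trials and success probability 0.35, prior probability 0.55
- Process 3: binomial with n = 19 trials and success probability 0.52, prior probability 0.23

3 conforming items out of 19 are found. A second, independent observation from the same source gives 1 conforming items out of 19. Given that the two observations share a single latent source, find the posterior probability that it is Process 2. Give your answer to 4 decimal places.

P(component k | x) = P(Z=k)·f_k(x) / marginal(x), where marginal(x) = Σ_j P(Z=j)·f_j(x).
Since both observations come from the same component, the likelihood for component k is f_k(x₁)·f_k(x₂).
  f_1 = [0.0985488] × [0.0115825] = 0.00114144
  f_2 = [0.0421834] × [0.00285274] = 0.000120338
  f_3 = [0.00108192] × [1.80759e-05] = 1.95566e-08
Unnormalised posteriors:
  P(Z=1)·f_1 = 0.22 × 0.00114144 = 0.000251117
  P(Z=2)·f_2 = 0.55 × 0.000120338 = 6.6186e-05
  P(Z=3)·f_3 = 0.23 × 1.95566e-08 = 4.49801e-09
Normaliser: 0.000251117 + 6.6186e-05 + 4.49801e-09 = 0.000317307
P(Process 2 | x₁,x₂) ≈ 0.2086

0.2086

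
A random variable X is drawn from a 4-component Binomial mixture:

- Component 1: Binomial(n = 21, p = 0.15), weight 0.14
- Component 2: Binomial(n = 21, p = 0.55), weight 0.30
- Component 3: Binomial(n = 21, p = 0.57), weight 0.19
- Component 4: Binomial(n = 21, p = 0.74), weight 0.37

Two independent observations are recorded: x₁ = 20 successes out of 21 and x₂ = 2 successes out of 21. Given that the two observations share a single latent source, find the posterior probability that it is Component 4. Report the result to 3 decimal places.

0.009

Posterior ∝ prior × likelihood, so P(k | x) ∝ π_k f_k(x); normalise over all components.
Since both observations come from the same component, the likelihood for component k is f_k(x₁)·f_k(x₂).
  p_1 = [5.93558e-16] × [0.215457] = 1.27887e-16
  p_2 = [6.06297e-05] × [1.63675e-05] = 9.92357e-10
  p_3 = [0.000118355] × [7.41088e-06] = 8.77111e-10
  p_4 = [0.0132381] × [8.81407e-10] = 1.16682e-11
Unnormalised posteriors:
  π_1·p_1 = 0.14 × 1.27887e-16 = 1.79041e-17
  π_2·p_2 = 0.30 × 9.92357e-10 = 2.97707e-10
  π_3·p_3 = 0.19 × 8.77111e-10 = 1.66651e-10
  π_4·p_4 = 0.37 × 1.16682e-11 = 4.31723e-12
Sum: 1.79041e-17 + 2.97707e-10 + 1.66651e-10 + 4.31723e-12 = 4.68675e-10
P(Component 4 | data) ≈ 0.009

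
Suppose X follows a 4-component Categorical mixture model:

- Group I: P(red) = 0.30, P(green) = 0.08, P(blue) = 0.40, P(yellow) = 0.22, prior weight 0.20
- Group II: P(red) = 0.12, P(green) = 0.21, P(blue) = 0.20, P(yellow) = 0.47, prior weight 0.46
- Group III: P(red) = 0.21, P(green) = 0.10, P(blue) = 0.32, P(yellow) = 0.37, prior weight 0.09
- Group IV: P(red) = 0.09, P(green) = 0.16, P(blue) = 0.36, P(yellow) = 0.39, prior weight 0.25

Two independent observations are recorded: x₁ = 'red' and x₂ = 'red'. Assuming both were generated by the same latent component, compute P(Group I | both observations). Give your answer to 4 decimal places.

Posterior ∝ prior × likelihood, so P(k | x) ∝ w_k f_k(x); normalise over all components.
Since both observations come from the same component, the likelihood for component k is f_k(x₁)·f_k(x₂).
  p_I = [0.3] × [0.3] = 0.09
  p_II = [0.12] × [0.12] = 0.0144
  p_III = [0.21] × [0.21] = 0.0441
  p_IV = [0.09] × [0.09] = 0.0081
Prior × likelihood for each component:
  w_I·p_I = 0.20 × 0.09 = 0.018
  w_II·p_II = 0.46 × 0.0144 = 0.006624
  w_III·p_III = 0.09 × 0.0441 = 0.003969
  w_IV·p_IV = 0.25 × 0.0081 = 0.002025
Normaliser: 0.018 + 0.006624 + 0.003969 + 0.002025 = 0.030618
P(Group I | x₁,x₂) = 0.018 / 0.030618 ≈ 0.5879

0.5879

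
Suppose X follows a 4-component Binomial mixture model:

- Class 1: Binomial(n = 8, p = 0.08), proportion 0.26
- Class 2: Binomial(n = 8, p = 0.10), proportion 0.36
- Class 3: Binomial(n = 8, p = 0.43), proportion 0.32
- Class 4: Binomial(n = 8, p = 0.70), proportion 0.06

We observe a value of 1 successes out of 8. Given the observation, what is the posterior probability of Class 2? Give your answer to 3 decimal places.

The responsibility of component k is w_k f_k(x) divided by Σ_j w_j f_j(x).
Evaluate each component's likelihood at the observed value:
  f_1 = C(8,1)·0.08^1·0.92^7 = 8·0.08·0.557847 = 0.357022
  f_2 = C(8,1)·0.10^1·0.90^7 = 8·0.1·0.478297 = 0.382638
  f_3 = C(8,1)·0.43^1·0.57^7 = 8·0.43·0.019549 = 0.0672485
  f_4 = C(8,1)·0.70^1·0.30^7 = 8·0.7·0.0002187 = 0.00122472
Weight by the priors:
  w_1·f_1 = 0.26 × 0.357022 = 0.0928257
  w_2·f_2 = 0.36 × 0.382638 = 0.13775
  w_3·f_3 = 0.32 × 0.0672485 = 0.0215195
  w_4·f_4 = 0.06 × 0.00122472 = 7.34832e-05
Denominator: 0.0928257 + 0.13775 + 0.0215195 + 7.34832e-05 = 0.252168
P(Class 2 | data) ≈ 0.546

0.546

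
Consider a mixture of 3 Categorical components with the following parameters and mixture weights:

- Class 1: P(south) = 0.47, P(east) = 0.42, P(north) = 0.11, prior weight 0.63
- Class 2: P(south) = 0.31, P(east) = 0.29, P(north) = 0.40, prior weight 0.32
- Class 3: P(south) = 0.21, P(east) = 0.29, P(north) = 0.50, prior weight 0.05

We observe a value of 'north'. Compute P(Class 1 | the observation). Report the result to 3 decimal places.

The responsibility of component k is π_k f_k(x) divided by Σ_j π_j f_j(x).
Categorical probabilities:
  f_1 = P(north | comp) = 0.11
  f_2 = P(north | comp) = 0.40
  f_3 = P(north | comp) = 0.50
Multiply by the mixture weights:
  π_1·f_1 = 0.63 × 0.11 = 0.0693
  π_2·f_2 = 0.32 × 0.4 = 0.128
  π_3·f_3 = 0.05 × 0.5 = 0.025
Evidence: 0.0693 + 0.128 + 0.025 = 0.2223
So the posterior for Class 1 is 0.0693 / 0.2223 ≈ 0.312.

0.312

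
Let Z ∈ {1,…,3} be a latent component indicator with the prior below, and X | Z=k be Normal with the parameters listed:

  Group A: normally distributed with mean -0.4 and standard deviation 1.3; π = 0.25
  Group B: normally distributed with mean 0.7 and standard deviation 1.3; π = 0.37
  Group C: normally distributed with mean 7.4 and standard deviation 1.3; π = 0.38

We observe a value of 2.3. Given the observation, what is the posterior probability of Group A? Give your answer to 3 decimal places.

0.143

Posterior ∝ prior × likelihood, so P(k | x) ∝ π_k f_k(x); normalise over all components.
Component likelihoods at x = 2.3:
  L_A = (1/(1.3·√(2π)))·exp(−(2.3−-0.4)²/(2·1.3²)) = 0.306879·exp(-2.15680) = 0.0355041
  L_B = (1/(1.3·√(2π)))·exp(−(2.3−0.7)²/(2·1.3²)) = 0.306879·exp(-0.75740) = 0.143891
  L_C = (1/(1.3·√(2π)))·exp(−(2.3−7.4)²/(2·1.3²)) = 0.306879·exp(-7.69527) = 0.000139622
Weight by the priors:
  π_A·L_A = 0.25 × 0.0355041 = 0.00887602
  π_B·L_B = 0.37 × 0.143891 = 0.0532397
  π_C·L_C = 0.38 × 0.000139622 = 5.30565e-05
Normaliser: 0.00887602 + 0.0532397 + 5.30565e-05 = 0.0621687
Responsibility of Group A: 0.00887602 / 0.0621687 ≈ 0.143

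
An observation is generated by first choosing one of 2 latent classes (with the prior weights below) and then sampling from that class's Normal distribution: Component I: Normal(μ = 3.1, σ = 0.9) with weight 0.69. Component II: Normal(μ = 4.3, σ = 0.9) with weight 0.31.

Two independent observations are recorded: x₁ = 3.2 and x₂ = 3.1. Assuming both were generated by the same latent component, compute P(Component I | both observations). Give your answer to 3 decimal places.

Apply Bayes' rule: the posterior for each component is proportional to its prior times its likelihood at x.
Since both observations come from the same component, the likelihood for component k is f_k(x₁)·f_k(x₂).
  L_I = [0.440541] × [0.443269] = 0.195278
  L_II = [0.210033] × [0.182233] = 0.038275
Prior × likelihood for each component:
  π_I·L_I = 0.69 × 0.195278 = 0.134742
  π_II·L_II = 0.31 × 0.038275 = 0.0118652
Denominator: 0.134742 + 0.0118652 = 0.146607
P(Component I | data) = 0.134742 / 0.146607 ≈ 0.919

0.919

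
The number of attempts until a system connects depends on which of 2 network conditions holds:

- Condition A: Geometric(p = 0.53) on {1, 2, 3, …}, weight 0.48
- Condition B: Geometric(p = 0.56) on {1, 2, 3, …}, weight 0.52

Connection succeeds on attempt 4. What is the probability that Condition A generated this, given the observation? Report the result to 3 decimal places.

0.516

The responsibility of component k is π_k f_k(x) divided by Σ_j π_j f_j(x).
Evaluate each component's likelihood at the observed value:
  L_A = 0.53·(1−0.53)^3 = 0.53·0.103823 = 0.0550262
  L_B = 0.56·(1−0.56)^3 = 0.56·0.085184 = 0.047703
Unnormalised posteriors:
  π_A·L_A = 0.48 × 0.0550262 = 0.0264126
  π_B·L_B = 0.52 × 0.047703 = 0.0248056
Evidence: 0.0264126 + 0.0248056 = 0.0512182
Responsibility of Condition A: 0.0264126 / 0.0512182 ≈ 0.516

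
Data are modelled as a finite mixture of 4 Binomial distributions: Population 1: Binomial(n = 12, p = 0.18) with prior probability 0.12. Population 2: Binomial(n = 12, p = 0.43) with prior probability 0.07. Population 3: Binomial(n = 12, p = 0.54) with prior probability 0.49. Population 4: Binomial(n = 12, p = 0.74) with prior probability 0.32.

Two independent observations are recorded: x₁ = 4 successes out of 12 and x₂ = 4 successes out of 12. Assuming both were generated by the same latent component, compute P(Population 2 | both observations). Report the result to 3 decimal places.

0.339

By Bayes' theorem, P(k | x) = π_k f_k(x) / Σ_j π_j f_j(x).
Since both observations come from the same component, the likelihood for component k is f_k(x₁)·f_k(x₂).
  L_1 = [C(12,4)·0.18^4·0.82^8 = 495·0.00104976·0.204414 = 0.10622] × [0.10622] = 0.0112827
  L_2 = [C(12,4)·0.43^4·0.57^8 = 495·0.034188·0.0111429 = 0.188572] × [0.188572] = 0.0355595
  L_3 = [C(12,4)·0.54^4·0.46^8 = 495·0.0850306·0.00200476 = 0.0843807] × [0.0843807] = 0.00712009
  L_4 = [C(12,4)·0.74^4·0.26^8 = 495·0.299866·2.08827e-05 = 0.00309969] × [0.00309969] = 9.6081e-06
Weight by the priors:
  π_1·L_1 = 0.12 × 0.0112827 = 0.00135392
  π_2·L_2 = 0.07 × 0.0355595 = 0.00248917
  π_3·L_3 = 0.49 × 0.00712009 = 0.00348885
  π_4·L_4 = 0.32 × 9.6081e-06 = 3.07459e-06
Marginal: 0.00135392 + 0.00248917 + 0.00348885 + 3.07459e-06 = 0.00733501
P(Population 2 | x) ≈ 0.339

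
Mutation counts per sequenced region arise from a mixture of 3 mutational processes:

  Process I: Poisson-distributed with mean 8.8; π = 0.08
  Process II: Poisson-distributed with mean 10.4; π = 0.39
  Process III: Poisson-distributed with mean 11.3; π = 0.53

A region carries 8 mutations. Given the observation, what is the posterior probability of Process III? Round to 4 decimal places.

Apply Bayes' rule: the posterior for each component is proportional to its prior times its likelihood at x.
Evaluate each component's likelihood at the observed value:
  p_I = 0.134446
  p_II = 0.103296
  p_III = 0.0815792
Multiply by the mixture weights:
  P(Z=I)·p_I = 0.08 × 0.134446 = 0.0107557
  P(Z=II)·p_II = 0.39 × 0.103296 = 0.0402854
  P(Z=III)·p_III = 0.53 × 0.0815792 = 0.043237
Marginal: 0.0107557 + 0.0402854 + 0.043237 = 0.0942781
So the posterior for Process III is 0.043237 / 0.0942781 ≈ 0.4586.

0.4586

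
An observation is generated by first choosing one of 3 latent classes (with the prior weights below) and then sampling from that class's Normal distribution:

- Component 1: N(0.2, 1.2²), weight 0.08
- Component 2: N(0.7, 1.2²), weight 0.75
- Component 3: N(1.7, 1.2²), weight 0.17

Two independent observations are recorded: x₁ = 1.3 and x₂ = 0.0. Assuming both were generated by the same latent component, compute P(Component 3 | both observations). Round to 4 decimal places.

P(component k | x) = π_k·f_k(x) / marginal(x), where marginal(x) = Σ_j π_j·f_j(x).
Since both observations come from the same component, the likelihood for component k is f_k(x₁)·f_k(x₂).
  p_1 = [0.218406] × [0.327866] = 0.071608
  p_2 = [0.293388] × [0.280439] = 0.0822774
  p_3 = [0.314486] × [0.121878] = 0.038329
Multiply by the mixture weights:
  π_1·p_1 = 0.08 × 0.071608 = 0.00572864
  π_2·p_2 = 0.75 × 0.0822774 = 0.061708
  π_3·p_3 = 0.17 × 0.038329 = 0.00651593
Marginal: 0.00572864 + 0.061708 + 0.00651593 = 0.0739526
Responsibility of Component 3: 0.00651593 / 0.0739526 ≈ 0.0881

0.0881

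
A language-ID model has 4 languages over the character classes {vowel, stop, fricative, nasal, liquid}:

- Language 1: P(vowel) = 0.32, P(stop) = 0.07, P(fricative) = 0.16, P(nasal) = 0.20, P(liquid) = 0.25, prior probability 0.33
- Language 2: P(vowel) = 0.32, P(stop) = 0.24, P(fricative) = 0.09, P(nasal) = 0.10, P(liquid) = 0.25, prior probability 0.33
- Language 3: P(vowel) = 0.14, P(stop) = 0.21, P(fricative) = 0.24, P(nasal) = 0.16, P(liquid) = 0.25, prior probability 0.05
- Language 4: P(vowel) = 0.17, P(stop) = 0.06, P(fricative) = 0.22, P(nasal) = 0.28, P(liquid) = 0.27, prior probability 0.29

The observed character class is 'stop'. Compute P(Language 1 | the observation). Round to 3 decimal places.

Apply Bayes' rule: the posterior for each component is proportional to its prior times its likelihood at x.
Categorical probabilities:
  L_1 = 0.07
  L_2 = 0.24
  L_3 = 0.21
  L_4 = 0.06
Multiply by the mixture weights:
  π_1·L_1 = 0.33 × 0.07 = 0.0231
  π_2·L_2 = 0.33 × 0.24 = 0.0792
  π_3·L_3 = 0.05 × 0.21 = 0.0105
  π_4·L_4 = 0.29 × 0.06 = 0.0174
Sum: 0.0231 + 0.0792 + 0.0105 + 0.0174 = 0.1302
P(Language 1 | 'stop') ≈ 0.177

0.177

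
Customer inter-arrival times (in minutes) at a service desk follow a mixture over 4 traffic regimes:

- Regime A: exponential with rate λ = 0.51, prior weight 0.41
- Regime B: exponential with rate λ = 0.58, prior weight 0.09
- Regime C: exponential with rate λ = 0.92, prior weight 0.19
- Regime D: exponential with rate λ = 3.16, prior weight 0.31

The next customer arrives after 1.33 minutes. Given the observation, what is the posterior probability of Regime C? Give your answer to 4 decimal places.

The responsibility of component k is π_k f_k(x) divided by Σ_j π_j f_j(x).
Component likelihoods at x = 1.33 minutes:
  L_A = 0.258814
  L_B = 0.268172
  L_C = 0.270636
  L_D = 0.0472535
Prior × likelihood for each component:
  π_A·L_A = 0.41 × 0.258814 = 0.106114
  π_B·L_B = 0.09 × 0.268172 = 0.0241355
  π_C·L_C = 0.19 × 0.270636 = 0.0514208
  π_D·L_D = 0.31 × 0.0472535 = 0.0146486
Evidence: 0.106114 + 0.0241355 + 0.0514208 + 0.0146486 = 0.196319
So the posterior for Regime C is 0.0514208 / 0.196319 ≈ 0.2619.

0.2619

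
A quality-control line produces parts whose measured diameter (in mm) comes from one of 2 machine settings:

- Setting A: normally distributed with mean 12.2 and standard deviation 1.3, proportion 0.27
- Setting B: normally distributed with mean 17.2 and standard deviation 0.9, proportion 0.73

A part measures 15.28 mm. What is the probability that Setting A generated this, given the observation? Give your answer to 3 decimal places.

0.131

By Bayes' theorem, P(k | x) = P(Z=k) f_k(x) / Σ_j P(Z=j) f_j(x).
Component likelihoods at x = 15.28 mm:
  L_A = (1/(1.3·√(2π)))·exp(−(15.28−12.2)²/(2·1.3²)) = 0.306879·exp(-2.80663) = 0.018538
  L_B = (1/(0.9·√(2π)))·exp(−(15.28−17.2)²/(2·0.9²)) = 0.443269·exp(-2.27556) = 0.0455414
Weight by the priors:
  P(Z=A)·L_A = 0.27 × 0.018538 = 0.00500527
  P(Z=B)·L_B = 0.73 × 0.0455414 = 0.0332452
Marginal: 0.00500527 + 0.0332452 = 0.0382505
So the posterior for Setting A is 0.00500527 / 0.0382505 ≈ 0.131.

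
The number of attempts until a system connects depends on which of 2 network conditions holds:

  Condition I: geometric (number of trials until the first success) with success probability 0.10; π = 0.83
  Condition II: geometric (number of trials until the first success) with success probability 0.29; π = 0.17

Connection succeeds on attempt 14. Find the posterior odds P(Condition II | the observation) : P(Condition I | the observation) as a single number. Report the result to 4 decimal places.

0.0272

The posterior odds equal the prior odds times the likelihood ratio: (π_i/π_j)·(f_i(x)/f_j(x)).
Component likelihoods at x = 14:
  L_I = 0.0254187
  L_II = 0.00337875
Posterior odds = (π_II·L_II) / (π_I·L_I) = (0.17·0.00337875) / (0.83·0.0254187) = 0.000574388 / 0.0210975 ≈ 0.0272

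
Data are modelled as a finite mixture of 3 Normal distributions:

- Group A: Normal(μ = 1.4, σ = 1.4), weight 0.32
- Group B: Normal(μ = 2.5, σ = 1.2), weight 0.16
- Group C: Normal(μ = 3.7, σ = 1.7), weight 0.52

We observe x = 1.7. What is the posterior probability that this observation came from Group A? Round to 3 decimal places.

0.462

Apply Bayes' rule: the posterior for each component is proportional to its prior times its likelihood at x.
Component likelihoods at x = 1.7:
  p_A = 0.278491
  p_B = 0.266207
  p_C = 0.117466
Prior × likelihood for each component:
  π_A·p_A = 0.32 × 0.278491 = 0.0891171
  π_B·p_B = 0.16 × 0.266207 = 0.0425931
  π_C·p_C = 0.52 × 0.117466 = 0.0610822
Denominator: 0.0891171 + 0.0425931 + 0.0610822 = 0.192792
P(Group A | the observation) ≈ 0.462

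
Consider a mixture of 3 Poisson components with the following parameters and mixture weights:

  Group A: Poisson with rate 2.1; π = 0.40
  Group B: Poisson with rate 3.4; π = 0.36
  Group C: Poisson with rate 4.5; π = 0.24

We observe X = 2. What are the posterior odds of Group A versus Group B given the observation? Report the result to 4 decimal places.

Only the two components matter; the odds are (π_i f_i(x)) / (π_j f_j(x)).
Evaluate each component's likelihood at the observed value:
  f_A = 0.270016
  f_B = 0.192898
  f_C = 0.112479
Odds = (0.40/0.36) × (0.270016/0.192898) = 1.11111 × 1.39979 ≈ 1.5553

1.5553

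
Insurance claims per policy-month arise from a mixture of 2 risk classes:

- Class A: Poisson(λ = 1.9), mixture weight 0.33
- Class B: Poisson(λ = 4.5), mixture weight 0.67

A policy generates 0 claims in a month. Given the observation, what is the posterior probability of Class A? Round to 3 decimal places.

Apply Bayes' rule: the posterior for each component is proportional to its prior times its likelihood at x.
Poisson probabilities:
  f_A = e^(−1.9)·1.9^0/0! = 0.149569
  f_B = e^(−4.5)·4.5^0/0! = 0.011109
Unnormalised posteriors:
  w_A·f_A = 0.33 × 0.149569 = 0.0493576
  w_B·f_B = 0.67 × 0.011109 = 0.00744303
Normaliser: 0.0493576 + 0.00744303 = 0.0568007
P(Class A | 0 claims) ≈ 0.869

0.869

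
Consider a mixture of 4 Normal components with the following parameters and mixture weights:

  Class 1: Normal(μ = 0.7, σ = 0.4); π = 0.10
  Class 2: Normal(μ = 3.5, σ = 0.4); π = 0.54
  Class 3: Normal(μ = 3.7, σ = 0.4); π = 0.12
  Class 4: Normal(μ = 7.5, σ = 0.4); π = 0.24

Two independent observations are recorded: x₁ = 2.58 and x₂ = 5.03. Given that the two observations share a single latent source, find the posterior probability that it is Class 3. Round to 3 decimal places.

0.271

Posterior ∝ prior × likelihood, so P(k | x) ∝ P(Z=k) f_k(x); normalise over all components.
Since both observations come from the same component, the likelihood for component k is f_k(x₁)·f_k(x₂).
  f_1 = [1.59246e-05] × [3.57603e-26] = 5.69467e-31
  f_2 = [0.0708176] × [0.000663514] = 4.69885e-05
  f_3 = [0.0197886] × [0.00396416] = 7.84454e-05
  f_4 = [1.40166e-33] × [5.23468e-09] = 7.33726e-42
Unnormalised posteriors:
  P(Z=1)·f_1 = 0.10 × 5.69467e-31 = 5.69467e-32
  P(Z=2)·f_2 = 0.54 × 4.69885e-05 = 2.53738e-05
  P(Z=3)·f_3 = 0.12 × 7.84454e-05 = 9.41344e-06
  P(Z=4)·f_4 = 0.24 × 7.33726e-42 = 1.76094e-42
Normaliser: 5.69467e-32 + 2.53738e-05 + 9.41344e-06 + 1.76094e-42 = 3.47872e-05
P(Class 3 | x) ≈ 0.271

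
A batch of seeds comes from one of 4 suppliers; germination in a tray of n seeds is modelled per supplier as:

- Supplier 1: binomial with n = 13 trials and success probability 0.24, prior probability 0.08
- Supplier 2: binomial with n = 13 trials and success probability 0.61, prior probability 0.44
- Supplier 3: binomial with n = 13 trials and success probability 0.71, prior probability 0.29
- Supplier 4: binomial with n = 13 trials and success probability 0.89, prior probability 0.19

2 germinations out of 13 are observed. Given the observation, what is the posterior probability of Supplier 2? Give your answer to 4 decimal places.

By Bayes' theorem, P(k | x) = π_k f_k(x) / Σ_j π_j f_j(x).
Evaluate each component's likelihood at the observed value:
  L_1 = C(13,2)·0.24^2·0.76^11 = 78·0.0576·0.0488596 = 0.219516
  L_2 = C(13,2)·0.61^2·0.39^11 = 78·0.3721·3.17476e-05 = 0.000921436
  L_3 = C(13,2)·0.71^2·0.29^11 = 78·0.5041·1.22005e-06 = 4.79722e-05
  L_4 = C(13,2)·0.89^2·0.11^11 = 78·0.7921·2.85312e-11 = 1.76276e-09
Multiply by the mixture weights:
  π_1·L_1 = 0.08 × 0.219516 = 0.0175613
  π_2·L_2 = 0.44 × 0.000921436 = 0.000405432
  π_3·L_3 = 0.29 × 4.79722e-05 = 1.39119e-05
  π_4·L_4 = 0.19 × 1.76276e-09 = 3.34925e-10
Sum: 0.0175613 + 0.000405432 + 1.39119e-05 + 3.34925e-10 = 0.0179806
Responsibility of Supplier 2: 0.000405432 / 0.0179806 ≈ 0.0225

0.0225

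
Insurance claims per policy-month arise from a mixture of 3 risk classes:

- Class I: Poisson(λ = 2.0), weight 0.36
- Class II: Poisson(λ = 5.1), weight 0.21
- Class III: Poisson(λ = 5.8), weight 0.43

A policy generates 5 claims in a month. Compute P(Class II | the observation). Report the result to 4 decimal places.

0.3042

The responsibility of component k is π_k f_k(x) divided by Σ_j π_j f_j(x).
Poisson probabilities:
  p_I = e^(−2.0)·2.0^5/5! = 0.0360894
  p_II = e^(−5.1)·5.1^5/5! = 0.175294
  p_III = e^(−5.8)·5.8^5/5! = 0.165596
Weight by the priors:
  π_I·p_I = 0.36 × 0.0360894 = 0.0129922
  π_II·p_II = 0.21 × 0.175294 = 0.0368118
  π_III·p_III = 0.43 × 0.165596 = 0.0712064
Marginal: 0.0129922 + 0.0368118 + 0.0712064 = 0.12101
Responsibility of Class II: 0.0368118 / 0.12101 ≈ 0.3042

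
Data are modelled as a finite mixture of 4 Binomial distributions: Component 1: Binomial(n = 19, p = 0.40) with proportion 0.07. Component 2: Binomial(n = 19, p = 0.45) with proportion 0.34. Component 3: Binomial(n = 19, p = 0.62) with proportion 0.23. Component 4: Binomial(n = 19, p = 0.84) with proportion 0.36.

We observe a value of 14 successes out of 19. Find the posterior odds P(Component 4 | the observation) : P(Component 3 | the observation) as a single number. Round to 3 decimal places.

1.454

Since P(k|x) ∝ P(Z=k) f_k(x), the posterior odds are P(Z=i) f_i(x) / (P(Z=j) f_j(x)).
Component likelihoods at x = 14 successes out of 19:
  L_1 = 0.00242718
  L_2 = 0.00817135
  L_3 = 0.114263
  L_4 = 0.106173
0.0382224 / 0.0262806 ≈ 1.454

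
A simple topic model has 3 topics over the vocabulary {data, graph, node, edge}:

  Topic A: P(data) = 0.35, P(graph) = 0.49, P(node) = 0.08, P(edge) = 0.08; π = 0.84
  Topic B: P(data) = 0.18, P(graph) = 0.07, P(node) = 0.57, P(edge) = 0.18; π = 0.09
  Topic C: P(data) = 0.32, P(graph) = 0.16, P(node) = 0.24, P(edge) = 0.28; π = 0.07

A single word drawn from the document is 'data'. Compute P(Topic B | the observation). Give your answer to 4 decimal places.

By Bayes' theorem, P(k | x) = π_k f_k(x) / Σ_j π_j f_j(x).
Evaluate each component's likelihood at the observed value:
  p_A = P(data | comp) = 0.35
  p_B = P(data | comp) = 0.18
  p_C = P(data | comp) = 0.32
Multiply by the mixture weights:
  π_A·p_A = 0.84 × 0.35 = 0.294
  π_B·p_B = 0.09 × 0.18 = 0.0162
  π_C·p_C = 0.07 × 0.32 = 0.0224
Normaliser: 0.294 + 0.0162 + 0.0224 = 0.3326
P(Topic B | data) = 0.0162 / 0.3326 ≈ 0.0487

0.0487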